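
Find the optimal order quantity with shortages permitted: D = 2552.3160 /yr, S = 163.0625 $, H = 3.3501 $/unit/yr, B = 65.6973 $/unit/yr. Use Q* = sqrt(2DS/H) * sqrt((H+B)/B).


sqrt(2DS/H) = 498.4601
sqrt((H+B)/B) = 1.0252
Q* = 498.4601 * 1.0252 = 511.0110

511.0110 units


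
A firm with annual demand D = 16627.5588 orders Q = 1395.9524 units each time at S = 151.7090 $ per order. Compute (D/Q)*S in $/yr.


Number of orders = D/Q = 11.9113
Cost = 11.9113 * 151.7090 = 1807.0461

1807.0461 $/yr


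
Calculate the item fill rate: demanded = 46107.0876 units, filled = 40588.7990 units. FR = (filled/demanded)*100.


FR = 40588.7990 / 46107.0876 * 100 = 88.0316

88.0316%


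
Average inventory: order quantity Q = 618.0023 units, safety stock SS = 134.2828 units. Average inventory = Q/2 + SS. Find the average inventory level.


Q/2 = 309.0011
Avg = 309.0011 + 134.2828 = 443.2840

443.2840 units


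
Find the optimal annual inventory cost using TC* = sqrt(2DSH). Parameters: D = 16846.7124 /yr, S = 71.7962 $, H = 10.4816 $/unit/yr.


2*D*S*H = 25355617.8875
TC* = sqrt(25355617.8875) = 5035.4362

5035.4362 $/yr


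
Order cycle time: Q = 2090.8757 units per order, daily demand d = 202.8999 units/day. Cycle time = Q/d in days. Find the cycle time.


Cycle = 2090.8757 / 202.8999 = 10.3050

10.3050 days


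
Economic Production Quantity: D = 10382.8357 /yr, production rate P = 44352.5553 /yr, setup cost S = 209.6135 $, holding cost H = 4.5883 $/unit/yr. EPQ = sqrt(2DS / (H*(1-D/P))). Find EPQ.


1 - D/P = 1 - 0.2341 = 0.7659
H*(1-D/P) = 3.5142
2DS = 4352765.0620
EPQ = sqrt(1238625.7520) = 1112.9356

1112.9356 units


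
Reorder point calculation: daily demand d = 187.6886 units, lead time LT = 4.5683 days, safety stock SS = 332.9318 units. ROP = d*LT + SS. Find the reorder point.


d*LT = 187.6886 * 4.5683 = 857.4178
ROP = 857.4178 + 332.9318 = 1190.3496

1190.3496 units


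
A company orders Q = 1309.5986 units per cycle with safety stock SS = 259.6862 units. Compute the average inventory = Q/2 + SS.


Q/2 = 654.7993
Avg = 654.7993 + 259.6862 = 914.4855

914.4855 units


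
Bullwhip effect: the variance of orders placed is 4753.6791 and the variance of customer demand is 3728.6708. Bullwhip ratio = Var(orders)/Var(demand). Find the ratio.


BW = 4753.6791 / 3728.6708 = 1.2749

1.2749


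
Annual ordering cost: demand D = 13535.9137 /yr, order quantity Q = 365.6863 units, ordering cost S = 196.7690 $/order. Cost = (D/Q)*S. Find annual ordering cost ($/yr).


Number of orders = D/Q = 37.0151
Cost = 37.0151 * 196.7690 = 7283.4235

7283.4235 $/yr


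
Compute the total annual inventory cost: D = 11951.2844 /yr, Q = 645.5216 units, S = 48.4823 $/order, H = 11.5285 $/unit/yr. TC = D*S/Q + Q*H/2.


Ordering cost = D*S/Q = 897.6086
Holding cost = Q*H/2 = 3720.9479
TC = 897.6086 + 3720.9479 = 4618.5565

4618.5565 $/yr


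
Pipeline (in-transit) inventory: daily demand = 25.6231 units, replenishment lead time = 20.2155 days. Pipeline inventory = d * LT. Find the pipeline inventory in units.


Pipeline = 25.6231 * 20.2155 = 517.9838

517.9838 units


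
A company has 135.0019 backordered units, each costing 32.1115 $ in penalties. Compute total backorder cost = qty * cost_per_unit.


Total = 135.0019 * 32.1115 = 4335.1135

4335.1135 $


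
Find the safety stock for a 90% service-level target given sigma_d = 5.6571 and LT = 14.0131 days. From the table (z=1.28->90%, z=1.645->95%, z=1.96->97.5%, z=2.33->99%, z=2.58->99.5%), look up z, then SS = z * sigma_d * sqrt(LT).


From the table, SL = 90% corresponds to z = 1.28
sqrt(LT) = sqrt(14.0131) = 3.7434
SS = 1.28 * 5.6571 * 3.7434 = 27.1063

27.1063 units


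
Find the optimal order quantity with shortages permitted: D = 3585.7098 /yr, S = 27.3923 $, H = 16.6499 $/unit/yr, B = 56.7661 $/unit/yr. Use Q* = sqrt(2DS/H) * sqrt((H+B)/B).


sqrt(2DS/H) = 108.6203
sqrt((H+B)/B) = 1.1372
Q* = 108.6203 * 1.1372 = 123.5270

123.5270 units


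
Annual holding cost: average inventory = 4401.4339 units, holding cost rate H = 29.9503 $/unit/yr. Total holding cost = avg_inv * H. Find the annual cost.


Cost = 4401.4339 * 29.9503 = 131824.2657

131824.2657 $/yr


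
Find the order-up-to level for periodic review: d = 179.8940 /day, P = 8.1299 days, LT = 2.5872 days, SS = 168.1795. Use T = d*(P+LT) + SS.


P + LT = 10.7171
d*(P+LT) = 179.8940 * 10.7171 = 1927.9420
T = 1927.9420 + 168.1795 = 2096.1215

2096.1215 units


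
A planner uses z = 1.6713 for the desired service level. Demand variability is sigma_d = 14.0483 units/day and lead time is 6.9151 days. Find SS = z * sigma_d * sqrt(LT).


sqrt(LT) = sqrt(6.9151) = 2.6297
SS = 1.6713 * 14.0483 * 2.6297 = 61.7415

61.7415 units


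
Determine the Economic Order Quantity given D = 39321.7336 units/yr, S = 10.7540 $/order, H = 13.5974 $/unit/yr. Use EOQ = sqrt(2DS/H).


2*D*S = 2 * 39321.7336 * 10.7540 = 845731.8463
2*D*S/H = 62198.0560
EOQ = sqrt(62198.0560) = 249.3954

249.3954 units


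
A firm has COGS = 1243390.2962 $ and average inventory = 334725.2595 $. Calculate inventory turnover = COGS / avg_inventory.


Turnover = 1243390.2962 / 334725.2595 = 3.7147

3.7147


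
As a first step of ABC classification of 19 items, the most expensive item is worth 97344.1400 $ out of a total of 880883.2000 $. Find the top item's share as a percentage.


Top item = 97344.1400
Total = 880883.2000
Percentage = 97344.1400 / 880883.2000 * 100 = 11.0507

11.0507%


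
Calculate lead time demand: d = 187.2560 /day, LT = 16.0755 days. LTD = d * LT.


LTD = 187.2560 * 16.0755 = 3010.2338

3010.2338 units


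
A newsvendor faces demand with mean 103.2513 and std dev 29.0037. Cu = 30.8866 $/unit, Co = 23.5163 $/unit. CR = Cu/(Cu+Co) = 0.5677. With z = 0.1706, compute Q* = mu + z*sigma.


CR = Cu/(Cu+Co) = 30.8866/(30.8866+23.5163) = 0.5677
z = 0.1706
Q* = 103.2513 + 0.1706 * 29.0037 = 108.1993

108.1993 units


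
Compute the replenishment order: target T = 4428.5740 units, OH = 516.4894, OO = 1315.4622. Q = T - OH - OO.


Inventory position = OH + OO = 516.4894 + 1315.4622 = 1831.9516
Q = 4428.5740 - 1831.9516 = 2596.6224

2596.6224 units


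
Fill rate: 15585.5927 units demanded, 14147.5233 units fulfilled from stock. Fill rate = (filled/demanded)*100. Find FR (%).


FR = 14147.5233 / 15585.5927 * 100 = 90.7731

90.7731%


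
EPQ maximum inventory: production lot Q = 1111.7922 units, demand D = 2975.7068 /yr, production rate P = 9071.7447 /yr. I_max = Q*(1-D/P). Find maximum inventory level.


D/P = 0.3280
1 - D/P = 0.6720
I_max = 1111.7922 * 0.6720 = 747.1030

747.1030 units


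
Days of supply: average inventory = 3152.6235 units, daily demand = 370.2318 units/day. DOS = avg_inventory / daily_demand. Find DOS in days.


DOS = 3152.6235 / 370.2318 = 8.5153

8.5153 days


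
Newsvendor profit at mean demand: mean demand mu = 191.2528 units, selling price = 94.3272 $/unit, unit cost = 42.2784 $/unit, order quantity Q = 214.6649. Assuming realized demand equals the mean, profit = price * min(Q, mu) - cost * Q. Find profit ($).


Sales at mu = min(214.6649, 191.2528) = 191.2528
Revenue = 94.3272 * 191.2528 = 18040.3411
Total cost = 42.2784 * 214.6649 = 9075.6885
Profit = 18040.3411 - 9075.6885 = 8964.6526

8964.6526 $


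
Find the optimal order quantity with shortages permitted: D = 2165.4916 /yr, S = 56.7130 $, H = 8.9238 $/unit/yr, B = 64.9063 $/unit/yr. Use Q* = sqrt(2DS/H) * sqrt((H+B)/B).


sqrt(2DS/H) = 165.9051
sqrt((H+B)/B) = 1.0665
Q* = 165.9051 * 1.0665 = 176.9428

176.9428 units


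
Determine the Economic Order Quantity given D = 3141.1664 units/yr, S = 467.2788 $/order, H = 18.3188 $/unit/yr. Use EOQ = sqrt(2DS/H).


2*D*S = 2 * 3141.1664 * 467.2788 = 2935600.9320
2*D*S/H = 160250.7223
EOQ = sqrt(160250.7223) = 400.3133

400.3133 units


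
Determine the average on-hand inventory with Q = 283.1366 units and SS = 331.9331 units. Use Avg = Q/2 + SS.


Q/2 = 141.5683
Avg = 141.5683 + 331.9331 = 473.5014

473.5014 units


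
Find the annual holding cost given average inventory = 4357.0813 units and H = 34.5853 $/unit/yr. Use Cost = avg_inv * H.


Cost = 4357.0813 * 34.5853 = 150690.9639

150690.9639 $/yr


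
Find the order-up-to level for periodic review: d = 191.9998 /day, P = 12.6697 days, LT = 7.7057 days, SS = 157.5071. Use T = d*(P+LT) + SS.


P + LT = 20.3754
d*(P+LT) = 191.9998 * 20.3754 = 3912.0727
T = 3912.0727 + 157.5071 = 4069.5798

4069.5798 units


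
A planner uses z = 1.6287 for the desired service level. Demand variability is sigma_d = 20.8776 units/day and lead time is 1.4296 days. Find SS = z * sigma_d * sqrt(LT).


sqrt(LT) = sqrt(1.4296) = 1.1957
SS = 1.6287 * 20.8776 * 1.1957 = 40.6564

40.6564 units


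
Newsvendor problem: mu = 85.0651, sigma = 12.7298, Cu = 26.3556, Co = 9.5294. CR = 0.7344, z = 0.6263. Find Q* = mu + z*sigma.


CR = Cu/(Cu+Co) = 26.3556/(26.3556+9.5294) = 0.7344
z = 0.6263
Q* = 85.0651 + 0.6263 * 12.7298 = 93.0378

93.0378 units


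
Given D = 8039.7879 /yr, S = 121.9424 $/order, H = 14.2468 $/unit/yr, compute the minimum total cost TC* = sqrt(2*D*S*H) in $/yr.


2*D*S*H = 27934869.9099
TC* = sqrt(27934869.9099) = 5285.3448

5285.3448 $/yr


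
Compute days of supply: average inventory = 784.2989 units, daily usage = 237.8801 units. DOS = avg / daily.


DOS = 784.2989 / 237.8801 = 3.2970

3.2970 days


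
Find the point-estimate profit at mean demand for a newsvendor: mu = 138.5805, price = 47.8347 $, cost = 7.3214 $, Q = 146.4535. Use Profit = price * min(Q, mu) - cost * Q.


Sales at mu = min(146.4535, 138.5805) = 138.5805
Revenue = 47.8347 * 138.5805 = 6628.9566
Total cost = 7.3214 * 146.4535 = 1072.2447
Profit = 6628.9566 - 1072.2447 = 5556.7120

5556.7120 $


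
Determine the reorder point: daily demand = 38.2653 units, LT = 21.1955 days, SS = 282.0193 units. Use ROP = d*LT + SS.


d*LT = 38.2653 * 21.1955 = 811.0522
ROP = 811.0522 + 282.0193 = 1093.0715

1093.0715 units


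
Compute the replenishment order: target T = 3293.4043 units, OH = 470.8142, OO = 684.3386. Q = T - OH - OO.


Inventory position = OH + OO = 470.8142 + 684.3386 = 1155.1528
Q = 3293.4043 - 1155.1528 = 2138.2515

2138.2515 units


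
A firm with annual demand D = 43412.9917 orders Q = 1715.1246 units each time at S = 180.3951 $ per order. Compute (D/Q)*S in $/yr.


Number of orders = D/Q = 25.3119
Cost = 25.3119 * 180.3951 = 4566.1353

4566.1353 $/yr


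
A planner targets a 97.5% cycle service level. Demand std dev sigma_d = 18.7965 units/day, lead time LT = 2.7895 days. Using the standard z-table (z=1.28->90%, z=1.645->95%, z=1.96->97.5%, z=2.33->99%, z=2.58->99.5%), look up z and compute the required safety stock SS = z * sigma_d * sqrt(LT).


From the table, SL = 97.5% corresponds to z = 1.96
sqrt(LT) = sqrt(2.7895) = 1.6702
SS = 1.96 * 18.7965 * 1.6702 = 61.5313

61.5313 units


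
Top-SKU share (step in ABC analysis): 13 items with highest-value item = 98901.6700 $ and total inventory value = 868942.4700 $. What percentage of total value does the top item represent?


Top item = 98901.6700
Total = 868942.4700
Percentage = 98901.6700 / 868942.4700 * 100 = 11.3818

11.3818%


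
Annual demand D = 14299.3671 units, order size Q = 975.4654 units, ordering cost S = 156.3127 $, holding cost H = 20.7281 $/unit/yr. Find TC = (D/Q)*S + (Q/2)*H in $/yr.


Ordering cost = D*S/Q = 2291.3910
Holding cost = Q*H/2 = 10109.7722
TC = 2291.3910 + 10109.7722 = 12401.1632

12401.1632 $/yr


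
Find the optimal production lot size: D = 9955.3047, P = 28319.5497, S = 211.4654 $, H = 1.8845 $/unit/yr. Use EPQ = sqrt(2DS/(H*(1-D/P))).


1 - D/P = 1 - 0.3515 = 0.6485
H*(1-D/P) = 1.2220
2DS = 4210404.9810
EPQ = sqrt(3445410.6704) = 1856.1817

1856.1817 units


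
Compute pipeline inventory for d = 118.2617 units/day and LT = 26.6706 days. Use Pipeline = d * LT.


Pipeline = 118.2617 * 26.6706 = 3154.1105

3154.1105 units


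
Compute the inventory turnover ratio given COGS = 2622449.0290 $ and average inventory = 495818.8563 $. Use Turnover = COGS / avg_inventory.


Turnover = 2622449.0290 / 495818.8563 = 5.2891

5.2891


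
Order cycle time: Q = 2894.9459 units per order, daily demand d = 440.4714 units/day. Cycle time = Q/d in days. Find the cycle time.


Cycle = 2894.9459 / 440.4714 = 6.5724

6.5724 days


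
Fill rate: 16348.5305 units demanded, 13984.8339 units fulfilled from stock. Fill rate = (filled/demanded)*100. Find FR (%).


FR = 13984.8339 / 16348.5305 * 100 = 85.5418

85.5418%


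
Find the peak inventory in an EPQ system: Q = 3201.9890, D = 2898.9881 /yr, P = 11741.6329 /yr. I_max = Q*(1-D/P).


D/P = 0.2469
1 - D/P = 0.7531
I_max = 3201.9890 * 0.7531 = 2411.4237

2411.4237 units


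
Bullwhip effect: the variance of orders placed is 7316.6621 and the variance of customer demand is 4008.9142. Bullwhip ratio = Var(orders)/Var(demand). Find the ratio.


BW = 7316.6621 / 4008.9142 = 1.8251

1.8251


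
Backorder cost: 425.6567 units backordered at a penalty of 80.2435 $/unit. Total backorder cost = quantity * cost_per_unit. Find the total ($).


Total = 425.6567 * 80.2435 = 34156.1834

34156.1834 $


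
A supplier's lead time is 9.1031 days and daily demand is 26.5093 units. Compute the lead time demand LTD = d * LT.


LTD = 26.5093 * 9.1031 = 241.3168

241.3168 units


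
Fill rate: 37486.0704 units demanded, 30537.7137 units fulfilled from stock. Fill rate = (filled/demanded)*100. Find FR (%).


FR = 30537.7137 / 37486.0704 * 100 = 81.4642

81.4642%


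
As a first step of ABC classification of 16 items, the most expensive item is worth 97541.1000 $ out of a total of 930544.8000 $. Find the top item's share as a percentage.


Top item = 97541.1000
Total = 930544.8000
Percentage = 97541.1000 / 930544.8000 * 100 = 10.4821

10.4821%


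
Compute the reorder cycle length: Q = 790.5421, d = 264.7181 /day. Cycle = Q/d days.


Cycle = 790.5421 / 264.7181 = 2.9864

2.9864 days


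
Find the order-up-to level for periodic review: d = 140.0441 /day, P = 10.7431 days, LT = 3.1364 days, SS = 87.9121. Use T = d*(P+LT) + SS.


P + LT = 13.8795
d*(P+LT) = 140.0441 * 13.8795 = 1943.7421
T = 1943.7421 + 87.9121 = 2031.6542

2031.6542 units


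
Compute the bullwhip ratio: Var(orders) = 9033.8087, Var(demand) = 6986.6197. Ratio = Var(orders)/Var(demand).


BW = 9033.8087 / 6986.6197 = 1.2930

1.2930


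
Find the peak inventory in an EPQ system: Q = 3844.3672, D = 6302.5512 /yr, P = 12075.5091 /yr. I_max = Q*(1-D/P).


D/P = 0.5219
1 - D/P = 0.4781
I_max = 3844.3672 * 0.4781 = 1837.8828

1837.8828 units


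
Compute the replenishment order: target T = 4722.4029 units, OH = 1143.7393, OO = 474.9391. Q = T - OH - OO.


Inventory position = OH + OO = 1143.7393 + 474.9391 = 1618.6784
Q = 4722.4029 - 1618.6784 = 3103.7245

3103.7245 units


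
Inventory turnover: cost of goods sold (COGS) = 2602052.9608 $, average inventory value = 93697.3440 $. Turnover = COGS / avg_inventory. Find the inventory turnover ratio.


Turnover = 2602052.9608 / 93697.3440 = 27.7708

27.7708


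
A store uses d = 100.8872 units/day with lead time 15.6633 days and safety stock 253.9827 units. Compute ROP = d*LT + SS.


d*LT = 100.8872 * 15.6633 = 1580.2265
ROP = 1580.2265 + 253.9827 = 1834.2092

1834.2092 units


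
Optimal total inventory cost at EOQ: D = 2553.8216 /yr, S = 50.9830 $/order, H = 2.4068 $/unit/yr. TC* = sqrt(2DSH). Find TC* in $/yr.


2*D*S*H = 626737.8761
TC* = sqrt(626737.8761) = 791.6678

791.6678 $/yr


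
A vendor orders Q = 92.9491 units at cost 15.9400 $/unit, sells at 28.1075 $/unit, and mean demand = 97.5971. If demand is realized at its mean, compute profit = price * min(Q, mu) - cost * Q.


Sales at mu = min(92.9491, 97.5971) = 92.9491
Revenue = 28.1075 * 92.9491 = 2612.5668
Total cost = 15.9400 * 92.9491 = 1481.6087
Profit = 2612.5668 - 1481.6087 = 1130.9582

1130.9582 $


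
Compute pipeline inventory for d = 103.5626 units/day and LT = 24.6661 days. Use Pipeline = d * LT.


Pipeline = 103.5626 * 24.6661 = 2554.4854

2554.4854 units


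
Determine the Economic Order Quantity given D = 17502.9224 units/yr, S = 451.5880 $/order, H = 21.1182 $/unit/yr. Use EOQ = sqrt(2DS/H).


2*D*S = 2 * 17502.9224 * 451.5880 = 15808219.4415
2*D*S/H = 748559.0364
EOQ = sqrt(748559.0364) = 865.1931

865.1931 units


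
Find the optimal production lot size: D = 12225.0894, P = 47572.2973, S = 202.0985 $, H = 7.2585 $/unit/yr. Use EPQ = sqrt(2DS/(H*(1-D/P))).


1 - D/P = 1 - 0.2570 = 0.7430
H*(1-D/P) = 5.3932
2DS = 4941344.4602
EPQ = sqrt(916214.7063) = 957.1911

957.1911 units


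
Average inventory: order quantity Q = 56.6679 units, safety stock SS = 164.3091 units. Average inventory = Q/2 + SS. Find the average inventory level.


Q/2 = 28.3340
Avg = 28.3340 + 164.3091 = 192.6431

192.6431 units


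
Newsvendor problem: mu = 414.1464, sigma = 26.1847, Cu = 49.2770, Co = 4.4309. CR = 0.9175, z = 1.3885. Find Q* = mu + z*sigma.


CR = Cu/(Cu+Co) = 49.2770/(49.2770+4.4309) = 0.9175
z = 1.3885
Q* = 414.1464 + 1.3885 * 26.1847 = 450.5039

450.5039 units


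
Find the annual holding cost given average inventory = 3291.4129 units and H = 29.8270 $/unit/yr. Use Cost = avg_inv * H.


Cost = 3291.4129 * 29.8270 = 98172.9726

98172.9726 $/yr


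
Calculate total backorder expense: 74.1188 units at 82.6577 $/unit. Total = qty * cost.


Total = 74.1188 * 82.6577 = 6126.4895

6126.4895 $


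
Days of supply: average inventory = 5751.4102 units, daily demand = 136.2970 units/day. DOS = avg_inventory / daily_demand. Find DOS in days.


DOS = 5751.4102 / 136.2970 = 42.1976

42.1976 days


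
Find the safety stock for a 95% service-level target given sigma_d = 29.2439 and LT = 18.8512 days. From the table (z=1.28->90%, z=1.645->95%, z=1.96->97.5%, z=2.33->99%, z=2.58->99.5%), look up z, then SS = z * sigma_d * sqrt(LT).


From the table, SL = 95% corresponds to z = 1.645
sqrt(LT) = sqrt(18.8512) = 4.3418
SS = 1.645 * 29.2439 * 4.3418 = 208.8674

208.8674 units


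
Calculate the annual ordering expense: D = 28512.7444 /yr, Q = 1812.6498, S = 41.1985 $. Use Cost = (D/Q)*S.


Number of orders = D/Q = 15.7299
Cost = 15.7299 * 41.1985 = 648.0470

648.0470 $/yr


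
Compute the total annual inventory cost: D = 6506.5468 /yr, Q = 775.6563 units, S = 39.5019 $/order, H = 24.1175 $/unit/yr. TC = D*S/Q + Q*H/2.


Ordering cost = D*S/Q = 331.3593
Holding cost = Q*H/2 = 9353.4454
TC = 331.3593 + 9353.4454 = 9684.8047

9684.8047 $/yr


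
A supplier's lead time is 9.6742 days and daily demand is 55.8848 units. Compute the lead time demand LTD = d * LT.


LTD = 55.8848 * 9.6742 = 540.6407

540.6407 units


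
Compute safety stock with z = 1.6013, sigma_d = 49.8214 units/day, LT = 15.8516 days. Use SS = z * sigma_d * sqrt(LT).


sqrt(LT) = sqrt(15.8516) = 3.9814
SS = 1.6013 * 49.8214 * 3.9814 = 317.6327

317.6327 units


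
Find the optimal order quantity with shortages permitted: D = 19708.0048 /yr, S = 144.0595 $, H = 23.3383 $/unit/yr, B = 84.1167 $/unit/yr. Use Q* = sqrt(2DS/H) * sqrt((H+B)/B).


sqrt(2DS/H) = 493.2563
sqrt((H+B)/B) = 1.1302
Q* = 493.2563 * 1.1302 = 557.5000

557.5000 units


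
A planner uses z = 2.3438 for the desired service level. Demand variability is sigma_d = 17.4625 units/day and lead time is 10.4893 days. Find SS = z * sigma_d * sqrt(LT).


sqrt(LT) = sqrt(10.4893) = 3.2387
SS = 2.3438 * 17.4625 * 3.2387 = 132.5563

132.5563 units


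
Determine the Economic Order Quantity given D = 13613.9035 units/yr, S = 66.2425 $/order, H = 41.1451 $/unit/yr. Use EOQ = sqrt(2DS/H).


2*D*S = 2 * 13613.9035 * 66.2425 = 1803638.0052
2*D*S/H = 43836.0341
EOQ = sqrt(43836.0341) = 209.3706

209.3706 units


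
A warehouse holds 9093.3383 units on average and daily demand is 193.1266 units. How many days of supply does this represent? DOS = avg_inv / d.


DOS = 9093.3383 / 193.1266 = 47.0849

47.0849 days


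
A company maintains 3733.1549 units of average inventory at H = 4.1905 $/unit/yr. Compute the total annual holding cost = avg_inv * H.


Cost = 3733.1549 * 4.1905 = 15643.7856

15643.7856 $/yr


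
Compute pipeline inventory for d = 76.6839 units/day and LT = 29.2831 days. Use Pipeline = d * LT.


Pipeline = 76.6839 * 29.2831 = 2245.5423

2245.5423 units


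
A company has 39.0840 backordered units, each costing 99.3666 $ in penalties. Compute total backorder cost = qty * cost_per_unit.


Total = 39.0840 * 99.3666 = 3883.6442

3883.6442 $


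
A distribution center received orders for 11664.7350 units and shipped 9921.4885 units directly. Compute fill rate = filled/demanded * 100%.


FR = 9921.4885 / 11664.7350 * 100 = 85.0554

85.0554%


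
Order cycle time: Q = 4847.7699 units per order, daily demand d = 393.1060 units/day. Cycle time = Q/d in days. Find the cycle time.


Cycle = 4847.7699 / 393.1060 = 12.3320

12.3320 days


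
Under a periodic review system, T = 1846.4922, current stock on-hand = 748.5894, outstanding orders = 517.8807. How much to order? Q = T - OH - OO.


Inventory position = OH + OO = 748.5894 + 517.8807 = 1266.4701
Q = 1846.4922 - 1266.4701 = 580.0221

580.0221 units


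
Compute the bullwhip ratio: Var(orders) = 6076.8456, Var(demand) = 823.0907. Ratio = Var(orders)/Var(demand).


BW = 6076.8456 / 823.0907 = 7.3830

7.3830


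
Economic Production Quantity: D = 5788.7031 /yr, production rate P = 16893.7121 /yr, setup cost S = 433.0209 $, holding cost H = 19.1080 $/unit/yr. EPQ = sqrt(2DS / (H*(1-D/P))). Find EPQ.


1 - D/P = 1 - 0.3427 = 0.6573
H*(1-D/P) = 12.5606
2DS = 5013258.8524
EPQ = sqrt(399126.9659) = 631.7650

631.7650 units


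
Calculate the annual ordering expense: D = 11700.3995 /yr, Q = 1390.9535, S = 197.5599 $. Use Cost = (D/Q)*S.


Number of orders = D/Q = 8.4118
Cost = 8.4118 * 197.5599 = 1661.8311

1661.8311 $/yr


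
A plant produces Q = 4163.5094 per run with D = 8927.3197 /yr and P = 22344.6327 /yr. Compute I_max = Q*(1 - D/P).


D/P = 0.3995
1 - D/P = 0.6005
I_max = 4163.5094 * 0.6005 = 2500.0683

2500.0683 units


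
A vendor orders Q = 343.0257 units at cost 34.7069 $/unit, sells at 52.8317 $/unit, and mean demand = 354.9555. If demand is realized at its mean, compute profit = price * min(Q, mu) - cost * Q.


Sales at mu = min(343.0257, 354.9555) = 343.0257
Revenue = 52.8317 * 343.0257 = 18122.6309
Total cost = 34.7069 * 343.0257 = 11905.3587
Profit = 18122.6309 - 11905.3587 = 6217.2722

6217.2722 $


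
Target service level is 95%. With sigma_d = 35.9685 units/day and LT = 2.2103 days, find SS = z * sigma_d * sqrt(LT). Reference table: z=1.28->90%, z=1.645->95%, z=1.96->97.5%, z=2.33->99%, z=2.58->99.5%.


From the table, SL = 95% corresponds to z = 1.645
sqrt(LT) = sqrt(2.2103) = 1.4867
SS = 1.645 * 35.9685 * 1.4867 = 87.9658

87.9658 units


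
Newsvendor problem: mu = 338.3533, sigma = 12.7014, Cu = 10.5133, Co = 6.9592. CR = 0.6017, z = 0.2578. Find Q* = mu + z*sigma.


CR = Cu/(Cu+Co) = 10.5133/(10.5133+6.9592) = 0.6017
z = 0.2578
Q* = 338.3533 + 0.2578 * 12.7014 = 341.6277

341.6277 units


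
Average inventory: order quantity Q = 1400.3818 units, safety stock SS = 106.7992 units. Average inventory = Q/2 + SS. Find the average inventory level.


Q/2 = 700.1909
Avg = 700.1909 + 106.7992 = 806.9901

806.9901 units


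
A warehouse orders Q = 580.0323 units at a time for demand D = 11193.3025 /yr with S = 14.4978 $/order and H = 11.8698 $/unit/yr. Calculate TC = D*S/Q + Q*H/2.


Ordering cost = D*S/Q = 279.7745
Holding cost = Q*H/2 = 3442.4337
TC = 279.7745 + 3442.4337 = 3722.2082

3722.2082 $/yr


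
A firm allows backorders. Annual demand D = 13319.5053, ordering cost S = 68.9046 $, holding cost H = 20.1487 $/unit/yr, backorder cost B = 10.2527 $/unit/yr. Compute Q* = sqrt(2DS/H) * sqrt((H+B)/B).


sqrt(2DS/H) = 301.8281
sqrt((H+B)/B) = 1.7220
Q* = 301.8281 * 1.7220 = 519.7414

519.7414 units


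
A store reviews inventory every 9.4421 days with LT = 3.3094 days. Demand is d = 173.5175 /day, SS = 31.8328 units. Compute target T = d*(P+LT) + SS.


P + LT = 12.7515
d*(P+LT) = 173.5175 * 12.7515 = 2212.6084
T = 2212.6084 + 31.8328 = 2244.4412

2244.4412 units


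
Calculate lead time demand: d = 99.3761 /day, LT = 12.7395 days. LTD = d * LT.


LTD = 99.3761 * 12.7395 = 1266.0018

1266.0018 units


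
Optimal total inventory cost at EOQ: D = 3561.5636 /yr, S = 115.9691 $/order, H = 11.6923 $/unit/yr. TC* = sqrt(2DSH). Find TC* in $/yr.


2*D*S*H = 9658572.3293
TC* = sqrt(9658572.3293) = 3107.8244

3107.8244 $/yr


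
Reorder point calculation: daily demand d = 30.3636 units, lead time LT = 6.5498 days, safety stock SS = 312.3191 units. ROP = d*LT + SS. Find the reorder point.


d*LT = 30.3636 * 6.5498 = 198.8755
ROP = 198.8755 + 312.3191 = 511.1946

511.1946 units


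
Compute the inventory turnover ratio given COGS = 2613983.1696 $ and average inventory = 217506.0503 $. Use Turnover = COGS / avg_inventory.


Turnover = 2613983.1696 / 217506.0503 = 12.0180

12.0180


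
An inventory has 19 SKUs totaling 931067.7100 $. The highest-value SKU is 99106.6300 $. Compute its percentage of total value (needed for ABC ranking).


Top item = 99106.6300
Total = 931067.7100
Percentage = 99106.6300 / 931067.7100 * 100 = 10.6444

10.6444%


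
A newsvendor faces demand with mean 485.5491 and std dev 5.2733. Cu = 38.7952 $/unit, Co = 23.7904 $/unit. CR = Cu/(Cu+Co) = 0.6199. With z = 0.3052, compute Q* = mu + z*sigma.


CR = Cu/(Cu+Co) = 38.7952/(38.7952+23.7904) = 0.6199
z = 0.3052
Q* = 485.5491 + 0.3052 * 5.2733 = 487.1585

487.1585 units


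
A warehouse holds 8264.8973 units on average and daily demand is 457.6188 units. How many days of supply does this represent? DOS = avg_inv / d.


DOS = 8264.8973 / 457.6188 = 18.0607

18.0607 days


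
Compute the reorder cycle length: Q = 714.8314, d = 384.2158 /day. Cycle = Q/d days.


Cycle = 714.8314 / 384.2158 = 1.8605

1.8605 days


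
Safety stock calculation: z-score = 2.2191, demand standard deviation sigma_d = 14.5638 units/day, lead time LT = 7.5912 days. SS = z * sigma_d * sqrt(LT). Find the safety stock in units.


sqrt(LT) = sqrt(7.5912) = 2.7552
SS = 2.2191 * 14.5638 * 2.7552 = 89.0444

89.0444 units


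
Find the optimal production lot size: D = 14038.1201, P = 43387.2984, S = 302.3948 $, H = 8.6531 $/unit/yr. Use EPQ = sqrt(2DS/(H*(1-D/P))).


1 - D/P = 1 - 0.3236 = 0.6764
H*(1-D/P) = 5.8534
2DS = 8490109.0400
EPQ = sqrt(1450468.1853) = 1204.3538

1204.3538 units


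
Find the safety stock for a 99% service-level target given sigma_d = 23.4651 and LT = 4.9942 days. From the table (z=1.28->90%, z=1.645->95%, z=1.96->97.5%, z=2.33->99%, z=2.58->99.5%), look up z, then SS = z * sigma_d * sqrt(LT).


From the table, SL = 99% corresponds to z = 2.33
sqrt(LT) = sqrt(4.9942) = 2.2348
SS = 2.33 * 23.4651 * 2.2348 = 122.1831

122.1831 units


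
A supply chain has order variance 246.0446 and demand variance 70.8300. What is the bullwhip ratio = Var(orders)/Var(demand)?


BW = 246.0446 / 70.8300 = 3.4737

3.4737


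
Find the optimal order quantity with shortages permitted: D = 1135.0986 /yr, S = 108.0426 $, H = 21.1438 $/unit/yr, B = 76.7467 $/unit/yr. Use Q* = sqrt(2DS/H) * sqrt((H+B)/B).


sqrt(2DS/H) = 107.7055
sqrt((H+B)/B) = 1.1294
Q* = 107.7055 * 1.1294 = 121.6405

121.6405 units


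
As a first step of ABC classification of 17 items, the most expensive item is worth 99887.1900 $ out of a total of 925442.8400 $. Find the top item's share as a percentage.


Top item = 99887.1900
Total = 925442.8400
Percentage = 99887.1900 / 925442.8400 * 100 = 10.7934

10.7934%


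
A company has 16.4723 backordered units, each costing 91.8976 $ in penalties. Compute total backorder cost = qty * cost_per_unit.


Total = 16.4723 * 91.8976 = 1513.7648

1513.7648 $


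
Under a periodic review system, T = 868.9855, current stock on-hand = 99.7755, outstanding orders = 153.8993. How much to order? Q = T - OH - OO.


Inventory position = OH + OO = 99.7755 + 153.8993 = 253.6748
Q = 868.9855 - 253.6748 = 615.3107

615.3107 units


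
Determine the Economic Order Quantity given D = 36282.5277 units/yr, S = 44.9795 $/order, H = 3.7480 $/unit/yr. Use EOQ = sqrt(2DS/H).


2*D*S = 2 * 36282.5277 * 44.9795 = 3263939.9094
2*D*S/H = 870848.4283
EOQ = sqrt(870848.4283) = 933.1926

933.1926 units


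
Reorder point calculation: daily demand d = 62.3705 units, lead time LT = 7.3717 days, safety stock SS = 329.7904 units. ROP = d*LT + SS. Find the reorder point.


d*LT = 62.3705 * 7.3717 = 459.7766
ROP = 459.7766 + 329.7904 = 789.5670

789.5670 units


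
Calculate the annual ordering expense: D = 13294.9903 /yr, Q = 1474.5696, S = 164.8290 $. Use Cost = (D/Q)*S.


Number of orders = D/Q = 9.0162
Cost = 9.0162 * 164.8290 = 1486.1285

1486.1285 $/yr


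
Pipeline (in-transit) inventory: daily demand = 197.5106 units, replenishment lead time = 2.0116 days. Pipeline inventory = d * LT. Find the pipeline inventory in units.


Pipeline = 197.5106 * 2.0116 = 397.3123

397.3123 units


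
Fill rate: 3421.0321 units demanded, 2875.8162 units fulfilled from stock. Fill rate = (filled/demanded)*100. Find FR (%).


FR = 2875.8162 / 3421.0321 * 100 = 84.0628

84.0628%


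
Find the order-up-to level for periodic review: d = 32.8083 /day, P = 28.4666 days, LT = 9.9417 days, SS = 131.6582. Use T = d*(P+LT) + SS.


P + LT = 38.4083
d*(P+LT) = 32.8083 * 38.4083 = 1260.1110
T = 1260.1110 + 131.6582 = 1391.7692

1391.7692 units


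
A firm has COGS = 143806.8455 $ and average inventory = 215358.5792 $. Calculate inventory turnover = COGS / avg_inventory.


Turnover = 143806.8455 / 215358.5792 = 0.6678

0.6678


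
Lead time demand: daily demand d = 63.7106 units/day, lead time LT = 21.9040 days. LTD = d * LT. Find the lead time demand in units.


LTD = 63.7106 * 21.9040 = 1395.5170

1395.5170 units


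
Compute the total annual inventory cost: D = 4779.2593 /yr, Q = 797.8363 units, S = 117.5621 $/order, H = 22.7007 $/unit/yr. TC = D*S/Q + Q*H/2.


Ordering cost = D*S/Q = 704.2294
Holding cost = Q*H/2 = 9055.7212
TC = 704.2294 + 9055.7212 = 9759.9506

9759.9506 $/yr


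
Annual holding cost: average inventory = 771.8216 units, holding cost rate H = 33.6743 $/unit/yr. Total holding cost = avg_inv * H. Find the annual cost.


Cost = 771.8216 * 33.6743 = 25990.5521

25990.5521 $/yr


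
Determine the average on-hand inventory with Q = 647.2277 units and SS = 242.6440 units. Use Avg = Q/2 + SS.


Q/2 = 323.6139
Avg = 323.6139 + 242.6440 = 566.2578

566.2578 units


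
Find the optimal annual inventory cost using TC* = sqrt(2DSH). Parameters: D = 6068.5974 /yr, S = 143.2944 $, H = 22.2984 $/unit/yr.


2*D*S*H = 38781199.9308
TC* = sqrt(38781199.9308) = 6227.4553

6227.4553 $/yr


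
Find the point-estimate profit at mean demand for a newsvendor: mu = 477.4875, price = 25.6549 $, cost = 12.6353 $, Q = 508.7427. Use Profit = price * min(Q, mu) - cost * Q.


Sales at mu = min(508.7427, 477.4875) = 477.4875
Revenue = 25.6549 * 477.4875 = 12249.8941
Total cost = 12.6353 * 508.7427 = 6428.1166
Profit = 12249.8941 - 6428.1166 = 5821.7774

5821.7774 $


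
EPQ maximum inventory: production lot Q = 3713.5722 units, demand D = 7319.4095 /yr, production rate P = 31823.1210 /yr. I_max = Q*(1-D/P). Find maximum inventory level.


D/P = 0.2300
1 - D/P = 0.7700
I_max = 3713.5722 * 0.7700 = 2859.4399

2859.4399 units


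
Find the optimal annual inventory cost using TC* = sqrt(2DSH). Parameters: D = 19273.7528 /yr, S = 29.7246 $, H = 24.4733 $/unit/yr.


2*D*S*H = 28041731.9262
TC* = sqrt(28041731.9262) = 5295.4445

5295.4445 $/yr


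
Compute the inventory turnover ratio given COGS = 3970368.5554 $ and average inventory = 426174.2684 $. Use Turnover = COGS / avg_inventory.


Turnover = 3970368.5554 / 426174.2684 = 9.3163

9.3163


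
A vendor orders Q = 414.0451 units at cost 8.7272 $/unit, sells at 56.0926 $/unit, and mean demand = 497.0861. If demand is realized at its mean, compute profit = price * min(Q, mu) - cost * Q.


Sales at mu = min(414.0451, 497.0861) = 414.0451
Revenue = 56.0926 * 414.0451 = 23224.8662
Total cost = 8.7272 * 414.0451 = 3613.4544
Profit = 23224.8662 - 3613.4544 = 19611.4118

19611.4118 $


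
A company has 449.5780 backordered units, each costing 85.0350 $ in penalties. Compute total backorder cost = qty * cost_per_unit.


Total = 449.5780 * 85.0350 = 38229.8652

38229.8652 $


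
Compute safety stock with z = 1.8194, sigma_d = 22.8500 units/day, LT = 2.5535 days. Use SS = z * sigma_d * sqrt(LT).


sqrt(LT) = sqrt(2.5535) = 1.5980
SS = 1.8194 * 22.8500 * 1.5980 = 66.4328

66.4328 units


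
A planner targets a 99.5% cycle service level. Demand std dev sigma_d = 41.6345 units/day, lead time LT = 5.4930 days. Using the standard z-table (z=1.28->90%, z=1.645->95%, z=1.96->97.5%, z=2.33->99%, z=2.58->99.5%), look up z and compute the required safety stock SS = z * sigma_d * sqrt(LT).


From the table, SL = 99.5% corresponds to z = 2.58
sqrt(LT) = sqrt(5.4930) = 2.3437
SS = 2.58 * 41.6345 * 2.3437 = 251.7549

251.7549 units


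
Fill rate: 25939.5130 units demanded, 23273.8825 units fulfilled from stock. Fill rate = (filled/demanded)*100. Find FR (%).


FR = 23273.8825 / 25939.5130 * 100 = 89.7237

89.7237%


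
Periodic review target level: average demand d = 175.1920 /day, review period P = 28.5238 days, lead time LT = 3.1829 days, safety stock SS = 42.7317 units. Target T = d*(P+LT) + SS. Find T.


P + LT = 31.7067
d*(P+LT) = 175.1920 * 31.7067 = 5554.7602
T = 5554.7602 + 42.7317 = 5597.4919

5597.4919 units


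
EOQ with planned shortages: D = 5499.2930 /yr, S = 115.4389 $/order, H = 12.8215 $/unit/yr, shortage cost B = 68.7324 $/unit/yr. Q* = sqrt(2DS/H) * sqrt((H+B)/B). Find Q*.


sqrt(2DS/H) = 314.6843
sqrt((H+B)/B) = 1.0893
Q* = 314.6843 * 1.0893 = 342.7810

342.7810 units


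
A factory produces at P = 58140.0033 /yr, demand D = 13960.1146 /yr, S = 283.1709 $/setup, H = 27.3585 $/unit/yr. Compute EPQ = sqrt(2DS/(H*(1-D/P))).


1 - D/P = 1 - 0.2401 = 0.7599
H*(1-D/P) = 20.7894
2DS = 7906196.4308
EPQ = sqrt(380299.4983) = 616.6843

616.6843 units


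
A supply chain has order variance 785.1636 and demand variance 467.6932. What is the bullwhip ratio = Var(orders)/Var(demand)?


BW = 785.1636 / 467.6932 = 1.6788

1.6788


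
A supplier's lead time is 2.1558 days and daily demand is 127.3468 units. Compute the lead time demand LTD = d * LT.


LTD = 127.3468 * 2.1558 = 274.5342

274.5342 units


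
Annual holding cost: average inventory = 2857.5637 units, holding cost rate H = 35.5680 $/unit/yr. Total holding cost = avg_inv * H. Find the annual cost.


Cost = 2857.5637 * 35.5680 = 101637.8257

101637.8257 $/yr


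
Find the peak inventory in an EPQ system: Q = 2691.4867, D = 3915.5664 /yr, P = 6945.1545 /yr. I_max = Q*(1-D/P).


D/P = 0.5638
1 - D/P = 0.4362
I_max = 2691.4867 * 0.4362 = 1174.0698

1174.0698 units


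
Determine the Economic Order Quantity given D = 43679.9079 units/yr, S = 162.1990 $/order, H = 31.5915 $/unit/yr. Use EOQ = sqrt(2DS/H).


2*D*S = 2 * 43679.9079 * 162.1990 = 14169674.7629
2*D*S/H = 448528.0776
EOQ = sqrt(448528.0776) = 669.7224

669.7224 units


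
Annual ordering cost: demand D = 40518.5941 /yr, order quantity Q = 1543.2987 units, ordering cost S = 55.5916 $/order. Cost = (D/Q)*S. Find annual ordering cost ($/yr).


Number of orders = D/Q = 26.2545
Cost = 26.2545 * 55.5916 = 1459.5318

1459.5318 $/yr


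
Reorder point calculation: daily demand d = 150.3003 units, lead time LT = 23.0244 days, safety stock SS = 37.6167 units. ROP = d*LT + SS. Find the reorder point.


d*LT = 150.3003 * 23.0244 = 3460.5742
ROP = 3460.5742 + 37.6167 = 3498.1909

3498.1909 units


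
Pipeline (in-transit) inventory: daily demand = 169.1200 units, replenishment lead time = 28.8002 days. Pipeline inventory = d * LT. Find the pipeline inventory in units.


Pipeline = 169.1200 * 28.8002 = 4870.6898

4870.6898 units


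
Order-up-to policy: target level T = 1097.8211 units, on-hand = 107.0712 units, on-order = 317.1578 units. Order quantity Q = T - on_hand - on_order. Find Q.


Inventory position = OH + OO = 107.0712 + 317.1578 = 424.2290
Q = 1097.8211 - 424.2290 = 673.5921

673.5921 units


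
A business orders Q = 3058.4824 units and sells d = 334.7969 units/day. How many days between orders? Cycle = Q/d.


Cycle = 3058.4824 / 334.7969 = 9.1353

9.1353 days


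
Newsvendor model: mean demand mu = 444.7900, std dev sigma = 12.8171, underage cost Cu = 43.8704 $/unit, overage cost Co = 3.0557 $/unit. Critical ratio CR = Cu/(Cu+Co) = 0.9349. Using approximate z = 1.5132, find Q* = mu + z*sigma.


CR = Cu/(Cu+Co) = 43.8704/(43.8704+3.0557) = 0.9349
z = 1.5132
Q* = 444.7900 + 1.5132 * 12.8171 = 464.1848

464.1848 units


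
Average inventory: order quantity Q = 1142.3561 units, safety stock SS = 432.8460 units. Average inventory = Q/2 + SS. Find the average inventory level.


Q/2 = 571.1780
Avg = 571.1780 + 432.8460 = 1004.0240

1004.0240 units


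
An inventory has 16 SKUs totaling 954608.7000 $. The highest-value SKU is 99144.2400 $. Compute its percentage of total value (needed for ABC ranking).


Top item = 99144.2400
Total = 954608.7000
Percentage = 99144.2400 / 954608.7000 * 100 = 10.3859

10.3859%


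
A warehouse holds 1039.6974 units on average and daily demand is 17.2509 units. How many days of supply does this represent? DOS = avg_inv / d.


DOS = 1039.6974 / 17.2509 = 60.2692

60.2692 days


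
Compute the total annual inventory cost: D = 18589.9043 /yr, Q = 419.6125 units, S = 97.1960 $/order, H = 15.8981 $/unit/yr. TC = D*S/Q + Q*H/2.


Ordering cost = D*S/Q = 4306.0308
Holding cost = Q*H/2 = 3335.5207
TC = 4306.0308 + 3335.5207 = 7641.5515

7641.5515 $/yr


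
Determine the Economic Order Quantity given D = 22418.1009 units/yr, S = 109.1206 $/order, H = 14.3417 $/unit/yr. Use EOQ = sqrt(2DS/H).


2*D*S = 2 * 22418.1009 * 109.1206 = 4892553.2421
2*D*S/H = 341141.7923
EOQ = sqrt(341141.7923) = 584.0734

584.0734 units


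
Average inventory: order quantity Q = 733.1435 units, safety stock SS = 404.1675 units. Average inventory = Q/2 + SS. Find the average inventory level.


Q/2 = 366.5718
Avg = 366.5718 + 404.1675 = 770.7393

770.7393 units


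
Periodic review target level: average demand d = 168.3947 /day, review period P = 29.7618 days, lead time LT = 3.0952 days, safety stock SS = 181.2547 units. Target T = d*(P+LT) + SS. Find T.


P + LT = 32.8570
d*(P+LT) = 168.3947 * 32.8570 = 5532.9447
T = 5532.9447 + 181.2547 = 5714.1994

5714.1994 units


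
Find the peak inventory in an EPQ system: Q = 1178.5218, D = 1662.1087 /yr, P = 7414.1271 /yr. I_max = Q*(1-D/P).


D/P = 0.2242
1 - D/P = 0.7758
I_max = 1178.5218 * 0.7758 = 914.3192

914.3192 units


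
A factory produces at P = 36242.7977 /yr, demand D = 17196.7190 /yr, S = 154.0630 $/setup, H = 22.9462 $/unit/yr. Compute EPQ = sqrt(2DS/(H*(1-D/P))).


1 - D/P = 1 - 0.4745 = 0.5255
H*(1-D/P) = 12.0585
2DS = 5298756.2386
EPQ = sqrt(439419.4809) = 662.8872

662.8872 units


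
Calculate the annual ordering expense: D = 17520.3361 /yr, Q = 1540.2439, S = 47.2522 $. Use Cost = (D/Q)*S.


Number of orders = D/Q = 11.3750
Cost = 11.3750 * 47.2522 = 537.4957

537.4957 $/yr


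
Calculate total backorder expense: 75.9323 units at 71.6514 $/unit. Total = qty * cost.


Total = 75.9323 * 71.6514 = 5440.6556

5440.6556 $
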